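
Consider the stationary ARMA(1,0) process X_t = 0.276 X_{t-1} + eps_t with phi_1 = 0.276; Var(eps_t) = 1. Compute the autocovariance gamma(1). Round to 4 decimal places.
\gamma(1) = 0.2988

Multiply the model equation by X_{t-k} and take expectations. With theta_0 = psi_0 = 1 and psi_j the MA(infinity) weights, this gives
  gamma(k) - sum_i phi_i gamma(k-i) = c_k,
  c_k = sigma^2 * sum_{j=k..q} theta_j psi_{j-k}   (c_k = 0 for k > q),
using gamma(-m) = gamma(m).
Pure AR (q = 0): c_0 = sigma^2 = 1, c_k = 0 for k >= 1.
Equations for k = 0 and k = 1 (AR order 1):
  gamma(0) = phi_1 gamma(1) + c_0
  gamma(1) = phi_1 gamma(0) + c_1
Substituting the second into the first: gamma(0) (1 - phi_1^2) = c_0 + phi_1 c_1, so
  gamma(0) = c_0 / (1 - phi_1^2) = 1 / (1 - (0.276)^2) = 1 / 0.923824 = 1.082457.
  gamma(1) = phi_1 gamma(0) = (0.276)(1.082457) = 0.298758.
Therefore gamma(1) = 0.2988 (to 4 decimal places).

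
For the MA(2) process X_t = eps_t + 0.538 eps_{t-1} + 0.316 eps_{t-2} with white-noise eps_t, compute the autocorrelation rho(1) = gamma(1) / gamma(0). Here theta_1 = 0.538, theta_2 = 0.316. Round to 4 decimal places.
\rho(1) = 0.5096

For an MA(q) process with theta_0 = 1, the autocovariance is
  gamma(k) = sigma^2 * sum_{i=0..q-k} theta_i * theta_{i+k},
and rho(k) = gamma(k) / gamma(0). Sigma^2 cancels.
  numerator   = (1)*(0.538) + (0.538)*(0.316) = 0.708008.
  denominator = (1)^2 + (0.538)^2 + (0.316)^2 = 1.3893.
  rho(1) = 0.708008 / 1.3893 = 0.5096.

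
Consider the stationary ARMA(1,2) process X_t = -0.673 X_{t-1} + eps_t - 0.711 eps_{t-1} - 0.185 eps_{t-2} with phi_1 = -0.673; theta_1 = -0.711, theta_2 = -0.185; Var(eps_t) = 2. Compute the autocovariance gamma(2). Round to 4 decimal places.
\gamma(2) = 3.8059

Multiply the model equation by X_{t-k} and take expectations. With theta_0 = psi_0 = 1 and psi_j the MA(infinity) weights, this gives
  gamma(k) - sum_i phi_i gamma(k-i) = c_k,
  c_k = sigma^2 * sum_{j=k..q} theta_j psi_{j-k}   (c_k = 0 for k > q),
using gamma(-m) = gamma(m).
psi-weights needed (psi_j = theta_j + sum_i phi_i psi_{j-i}):
  psi_1 = theta_1 + phi_1 = -0.711 + (-0.673) = -1.384
  psi_2 = theta_2 + phi_1 psi_1 = -0.185 + (-0.673)(-1.384) = 0.746432
Right-hand sides:
  c_0 = sigma^2 (1 + theta_1 psi_1 + theta_2 psi_2) = 2 * (1 + (-0.711)(-1.384) + (-0.185)(0.746432)) = 2 * 1.845934 = 3.691868
  c_1 = sigma^2 (theta_1 + theta_2 psi_1) = 2 * (-0.711 + (-0.185)(-1.384)) = -0.90992
  c_2 = sigma^2 theta_2 = 2 * (-0.185) = -0.37
Equations for k = 0 and k = 1 (AR order 1):
  gamma(0) = phi_1 gamma(1) + c_0
  gamma(1) = phi_1 gamma(0) + c_1
Substituting the second into the first: gamma(0) (1 - phi_1^2) = c_0 + phi_1 c_1, so
  gamma(0) = (c_0 + phi_1 c_1) / (1 - phi_1^2) = (3.691868 + (-0.673)(-0.90992)) / (1 - (-0.673)^2) = 4.304244 / 0.547071 = 7.867798.
  gamma(1) = phi_1 gamma(0) + c_1 = (-0.673)(7.867798) + (-0.90992) = -6.204948.
For k = 2: gamma(2) = phi_1 gamma(1) + c_2
  = (-0.673)(-6.204948) + (-0.37) = 3.80593.
Therefore gamma(2) = 3.8059 (to 4 decimal places).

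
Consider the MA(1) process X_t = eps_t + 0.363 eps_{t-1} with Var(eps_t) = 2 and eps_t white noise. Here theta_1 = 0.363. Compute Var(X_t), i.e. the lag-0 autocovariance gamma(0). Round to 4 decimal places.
\gamma(0) = 2.2635

For an MA(q) process X_t = eps_t + sum_i theta_i eps_{t-i} with
Var(eps_t) = sigma^2, the variance is
  gamma(0) = sigma^2 * (1 + sum_i theta_i^2).
  sum_i theta_i^2 = (0.363)^2 = 0.131769.
  gamma(0) = 2 * (1 + 0.131769) = 2 * 1.131769 = 2.263538, which rounds to 2.2635.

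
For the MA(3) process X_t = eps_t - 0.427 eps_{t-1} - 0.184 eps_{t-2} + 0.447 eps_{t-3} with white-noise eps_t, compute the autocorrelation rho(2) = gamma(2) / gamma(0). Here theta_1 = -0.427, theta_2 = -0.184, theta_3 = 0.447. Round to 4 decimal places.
\rho(2) = -0.2647

For an MA(q) process with theta_0 = 1, the autocovariance is
  gamma(k) = sigma^2 * sum_{i=0..q-k} theta_i * theta_{i+k},
and rho(k) = gamma(k) / gamma(0). Sigma^2 cancels.
  numerator   = (1)*(-0.184) + (-0.427)*(0.447) = -0.374869.
  denominator = (1)^2 + (-0.427)^2 + (-0.184)^2 + (0.447)^2 = 1.415994.
  rho(2) = -0.374869 / 1.415994 = -0.2647.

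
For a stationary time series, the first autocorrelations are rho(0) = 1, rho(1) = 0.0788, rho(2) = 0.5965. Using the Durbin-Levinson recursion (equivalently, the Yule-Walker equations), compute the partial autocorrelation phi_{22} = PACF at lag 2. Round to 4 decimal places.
\phi_{22} = 0.5940

The PACF at lag k is phi_{kk}, the last component of the solution
to the Yule-Walker system G_k phi = r_k where
  (G_k)_{ij} = rho(|i - j|), (r_k)_i = rho(i), i,j = 1..k.
Equivalently, Durbin-Levinson gives phi_{kk} iteratively:
  phi_{11} = rho(1)
  phi_{kk} = [rho(k) - sum_{j=1..k-1} phi_{k-1,j} rho(k-j)]
            / [1 - sum_{j=1..k-1} phi_{k-1,j} rho(j)],
  phi_{k,j} = phi_{k-1,j} - phi_{kk} phi_{k-1,k-j},  j = 1..k-1.
Step k = 1:
  phi_11 = rho(1) = 0.0788.
Step k = 2:
  phi_22 = [rho(2) - phi_11 rho(1)] / [1 - phi_11 rho(1)] = [0.5965 - (0.0788)(0.0788)] / [1 - (0.0788)(0.0788)]
         = 0.59029056 / 0.99379056 = 0.594.
Therefore phi_{22} = 0.5940.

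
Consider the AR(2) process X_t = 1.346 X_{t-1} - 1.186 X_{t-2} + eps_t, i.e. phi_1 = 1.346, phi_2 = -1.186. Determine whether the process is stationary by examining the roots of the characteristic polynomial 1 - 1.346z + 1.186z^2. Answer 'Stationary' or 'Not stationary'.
\text{Not stationary}

The AR(p) characteristic polynomial is P(z) = 1 - 1.346z + 1.186z^2.
Stationarity requires all roots to lie outside the unit circle, i.e. |z| > 1 for every root.
Set 1 + (-1.346) z + (1.186) z^2 = 0, i.e. a z^2 + b z + c = 0 with a = 1.186, b = -1.346, c = 1.
Discriminant D = b^2 - 4ac = (-1.346)^2 - 4*(1.186)*1 = 1.811716 - (4.744) = -2.932284.
D < 0, so the roots are the complex-conjugate pair z = (-b +/- i sqrt(-D)) / (2a) = 0.5675 +/- 0.7219i.
For a conjugate pair |z|^2 = z * conj(z) = (product of roots) = c/a = 1/(1.186) = 0.84317, so |z| = sqrt(0.84317) = 0.9182 for both roots.
Moduli of all roots: 0.9182, 0.9182.
All moduli strictly greater than 1? No.
Verdict: Not stationary.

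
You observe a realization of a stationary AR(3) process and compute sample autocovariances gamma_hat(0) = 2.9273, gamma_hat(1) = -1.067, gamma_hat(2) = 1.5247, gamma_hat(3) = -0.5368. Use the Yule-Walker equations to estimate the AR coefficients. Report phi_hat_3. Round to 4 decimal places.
\hat\phi_{3} = 0.1220

The Yule-Walker equations for an AR(p) process read, in matrix form,
  Gamma_p phi = r_p,   with   (Gamma_p)_{ij} = gamma(|i - j|),
                       (r_p)_i = gamma(i),   i,j = 1..p.
Substitute the sample gammas (Toeplitz matrix and right-hand side of size 3):
  Gamma_p = [[2.9273, -1.067, 1.5247], [-1.067, 2.9273, -1.067], [1.5247, -1.067, 2.9273]]
  r_p     = [-1.067, 1.5247, -0.5368]
Written out (R1..R3):
  (R1) 2.9273 phi_1 - 1.067 phi_2 + 1.5247 phi_3 = -1.067
  (R2) -1.067 phi_1 + 2.9273 phi_2 - 1.067 phi_3 = 1.5247
  (R3) 1.5247 phi_1 - 1.067 phi_2 + 2.9273 phi_3 = -0.5368
Gaussian elimination:
  R2 <- R2 - (-1.067/2.9273) R1 = R2 - (-0.3645) R1:  2.538379 phi_2 - 0.511247 phi_3 = 1.135779
  R3 <- R3 - (1.5247/2.9273) R1 = R3 - (0.520855) R1:  -0.511247 phi_2 + 2.133152 phi_3 = 0.018953
  R3 <- R3 - (-0.511247/2.538379) R2 = R3 - (-0.201407) R2:  2.030183 phi_3 = 0.247707
Back-substitution:
  phi_hat_3 = 0.247707 / 2.030183 = 0.122012
  phi_hat_2 = (1.135779 - (-0.511247)(0.122012)) / 2.538379 = 0.472017
  phi_hat_1 = (-1.067 - (-1.067)(0.472017) - (1.5247)(0.122012)) / 2.9273 = -0.256
So phi_hat = [-0.2560, 0.4720, 0.1220].
Therefore phi_hat_3 = 0.1220.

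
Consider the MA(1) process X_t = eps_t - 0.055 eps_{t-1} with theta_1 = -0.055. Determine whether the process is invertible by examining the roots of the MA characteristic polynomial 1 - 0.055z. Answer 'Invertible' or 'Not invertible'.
\text{Invertible}

The MA(q) characteristic polynomial is P(z) = 1 - 0.055z.
Invertibility requires all roots to lie outside the unit circle, i.e. |z| > 1 for every root.
This is linear in z: 1 + (-0.055) z = 0  =>  z = -1/(-0.055) = 18.181818,  |z| = 18.181818.
Moduli of all roots: 18.1818.
All moduli strictly greater than 1? Yes.
Verdict: Invertible.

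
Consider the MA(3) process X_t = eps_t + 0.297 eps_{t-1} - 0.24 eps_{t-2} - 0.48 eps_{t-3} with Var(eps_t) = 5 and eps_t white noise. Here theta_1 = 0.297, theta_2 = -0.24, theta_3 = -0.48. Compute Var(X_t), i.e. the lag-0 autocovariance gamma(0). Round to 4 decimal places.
\gamma(0) = 6.8810

For an MA(q) process X_t = eps_t + sum_i theta_i eps_{t-i} with
Var(eps_t) = sigma^2, the variance is
  gamma(0) = sigma^2 * (1 + sum_i theta_i^2).
  sum_i theta_i^2 = (0.297)^2 + (-0.24)^2 + (-0.48)^2 = 0.088209 + 0.0576 + 0.2304 = 0.376209.
  gamma(0) = 5 * (1 + 0.376209) = 5 * 1.376209 = 6.881045, which rounds to 6.8810.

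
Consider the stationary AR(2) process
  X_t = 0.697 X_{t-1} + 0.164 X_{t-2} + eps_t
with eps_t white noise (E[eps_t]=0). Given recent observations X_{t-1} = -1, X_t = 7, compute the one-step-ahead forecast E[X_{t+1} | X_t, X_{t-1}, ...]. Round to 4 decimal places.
E[X_{t+1} \mid \mathcal F_t] = 4.7150

For an AR(p) model X_t = c + sum_i phi_i X_{t-i} + eps_t, the
one-step-ahead conditional mean is
  E[X_{t+1} | X_t, ...] = c + sum_i phi_i X_{t+1-i}.
Substitute known values:
  E[X_{t+1} | ...] = (0.697) * (7) + (0.164) * (-1)
                   = 4.7150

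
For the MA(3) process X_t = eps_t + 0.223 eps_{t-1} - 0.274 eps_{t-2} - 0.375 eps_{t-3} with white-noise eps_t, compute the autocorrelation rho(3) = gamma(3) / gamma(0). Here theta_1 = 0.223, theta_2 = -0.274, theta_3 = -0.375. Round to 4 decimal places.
\rho(3) = -0.2963

For an MA(q) process with theta_0 = 1, the autocovariance is
  gamma(k) = sigma^2 * sum_{i=0..q-k} theta_i * theta_{i+k},
and rho(k) = gamma(k) / gamma(0). Sigma^2 cancels.
  numerator   = (1)*(-0.375) = -0.375.
  denominator = (1)^2 + (0.223)^2 + (-0.274)^2 + (-0.375)^2 = 1.26543.
  rho(3) = -0.375 / 1.26543 = -0.2963.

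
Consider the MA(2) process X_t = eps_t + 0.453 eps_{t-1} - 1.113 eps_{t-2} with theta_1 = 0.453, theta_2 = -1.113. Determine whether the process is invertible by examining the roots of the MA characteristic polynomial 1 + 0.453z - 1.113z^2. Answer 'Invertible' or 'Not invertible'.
\text{Not invertible}

The MA(q) characteristic polynomial is P(z) = 1 + 0.453z - 1.113z^2.
Invertibility requires all roots to lie outside the unit circle, i.e. |z| > 1 for every root.
Set 1 + (0.453) z + (-1.113) z^2 = 0, i.e. a z^2 + b z + c = 0 with a = -1.113, b = 0.453, c = 1.
Discriminant D = b^2 - 4ac = (0.453)^2 - 4*(-1.113)*1 = 0.205209 - (-4.452) = 4.657209.
D >= 0, so the roots are real: z = (-b +/- sqrt(D)) / (2a) = (-0.453 +/- 2.158057) / (-2.226).
  z_1 = (-0.453 + 2.158057) / (-2.226) = -0.766,   |z_1| = 0.766.
  z_2 = (-0.453 - 2.158057) / (-2.226) = 1.173,   |z_2| = 1.173.
Moduli of all roots: 0.7660, 1.1730.
All moduli strictly greater than 1? No.
Verdict: Not invertible.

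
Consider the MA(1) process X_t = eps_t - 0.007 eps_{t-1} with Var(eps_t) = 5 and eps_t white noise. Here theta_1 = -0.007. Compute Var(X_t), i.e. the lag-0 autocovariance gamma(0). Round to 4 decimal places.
\gamma(0) = 5.0002

For an MA(q) process X_t = eps_t + sum_i theta_i eps_{t-i} with
Var(eps_t) = sigma^2, the variance is
  gamma(0) = sigma^2 * (1 + sum_i theta_i^2).
  sum_i theta_i^2 = (-0.007)^2 = 0.000049.
  gamma(0) = 5 * (1 + 0.000049) = 5 * 1.000049 = 5.000245, which rounds to 5.0002.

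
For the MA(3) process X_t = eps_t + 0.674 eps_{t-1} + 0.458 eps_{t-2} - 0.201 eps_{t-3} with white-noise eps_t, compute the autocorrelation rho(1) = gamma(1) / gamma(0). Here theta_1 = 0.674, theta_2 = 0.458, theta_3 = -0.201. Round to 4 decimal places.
\rho(1) = 0.5225

For an MA(q) process with theta_0 = 1, the autocovariance is
  gamma(k) = sigma^2 * sum_{i=0..q-k} theta_i * theta_{i+k},
and rho(k) = gamma(k) / gamma(0). Sigma^2 cancels.
  numerator   = (1)*(0.674) + (0.674)*(0.458) + (0.458)*(-0.201) = 0.890634.
  denominator = (1)^2 + (0.674)^2 + (0.458)^2 + (-0.201)^2 = 1.704441.
  rho(1) = 0.890634 / 1.704441 = 0.5225.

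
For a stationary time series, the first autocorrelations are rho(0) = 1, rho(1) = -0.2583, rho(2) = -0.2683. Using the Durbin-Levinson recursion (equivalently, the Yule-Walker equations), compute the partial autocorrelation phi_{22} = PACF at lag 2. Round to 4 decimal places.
\phi_{22} = -0.3590

The PACF at lag k is phi_{kk}, the last component of the solution
to the Yule-Walker system G_k phi = r_k where
  (G_k)_{ij} = rho(|i - j|), (r_k)_i = rho(i), i,j = 1..k.
Equivalently, Durbin-Levinson gives phi_{kk} iteratively:
  phi_{11} = rho(1)
  phi_{kk} = [rho(k) - sum_{j=1..k-1} phi_{k-1,j} rho(k-j)]
            / [1 - sum_{j=1..k-1} phi_{k-1,j} rho(j)],
  phi_{k,j} = phi_{k-1,j} - phi_{kk} phi_{k-1,k-j},  j = 1..k-1.
Step k = 1:
  phi_11 = rho(1) = -0.2583.
Step k = 2:
  phi_22 = [rho(2) - phi_11 rho(1)] / [1 - phi_11 rho(1)] = [-0.2683 - (-0.2583)(-0.2583)] / [1 - (-0.2583)(-0.2583)]
         = -0.33501889 / 0.93328111 = -0.359.
Therefore phi_{22} = -0.3590.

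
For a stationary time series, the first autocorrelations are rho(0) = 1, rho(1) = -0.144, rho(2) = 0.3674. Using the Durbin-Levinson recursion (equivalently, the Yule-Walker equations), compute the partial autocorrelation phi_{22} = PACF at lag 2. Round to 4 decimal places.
\phi_{22} = 0.3540

The PACF at lag k is phi_{kk}, the last component of the solution
to the Yule-Walker system G_k phi = r_k where
  (G_k)_{ij} = rho(|i - j|), (r_k)_i = rho(i), i,j = 1..k.
Equivalently, Durbin-Levinson gives phi_{kk} iteratively:
  phi_{11} = rho(1)
  phi_{kk} = [rho(k) - sum_{j=1..k-1} phi_{k-1,j} rho(k-j)]
            / [1 - sum_{j=1..k-1} phi_{k-1,j} rho(j)],
  phi_{k,j} = phi_{k-1,j} - phi_{kk} phi_{k-1,k-j},  j = 1..k-1.
Step k = 1:
  phi_11 = rho(1) = -0.144.
Step k = 2:
  phi_22 = [rho(2) - phi_11 rho(1)] / [1 - phi_11 rho(1)] = [0.3674 - (-0.144)(-0.144)] / [1 - (-0.144)(-0.144)]
         = 0.346664 / 0.979264 = 0.354.
Therefore phi_{22} = 0.3540.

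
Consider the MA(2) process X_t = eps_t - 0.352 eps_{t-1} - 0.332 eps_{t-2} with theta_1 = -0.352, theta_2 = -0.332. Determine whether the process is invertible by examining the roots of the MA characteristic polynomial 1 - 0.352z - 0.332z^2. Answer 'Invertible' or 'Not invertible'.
\text{Invertible}

The MA(q) characteristic polynomial is P(z) = 1 - 0.352z - 0.332z^2.
Invertibility requires all roots to lie outside the unit circle, i.e. |z| > 1 for every root.
Set 1 + (-0.352) z + (-0.332) z^2 = 0, i.e. a z^2 + b z + c = 0 with a = -0.332, b = -0.352, c = 1.
Discriminant D = b^2 - 4ac = (-0.352)^2 - 4*(-0.332)*1 = 0.123904 - (-1.328) = 1.451904.
D >= 0, so the roots are real: z = (-b +/- sqrt(D)) / (2a) = (0.352 +/- 1.20495) / (-0.664).
  z_1 = (0.352 + 1.20495) / (-0.664) = -2.3448,   |z_1| = 2.3448.
  z_2 = (0.352 - 1.20495) / (-0.664) = 1.2846,   |z_2| = 1.2846.
Moduli of all roots: 2.3448, 1.2846.
All moduli strictly greater than 1? Yes.
Verdict: Invertible.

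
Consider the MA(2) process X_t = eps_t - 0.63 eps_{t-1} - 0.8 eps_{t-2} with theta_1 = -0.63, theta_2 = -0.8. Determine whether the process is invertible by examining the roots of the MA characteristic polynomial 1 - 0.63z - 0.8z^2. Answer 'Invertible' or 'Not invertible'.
\text{Not invertible}

The MA(q) characteristic polynomial is P(z) = 1 - 0.63z - 0.8z^2.
Invertibility requires all roots to lie outside the unit circle, i.e. |z| > 1 for every root.
Set 1 + (-0.63) z + (-0.8) z^2 = 0, i.e. a z^2 + b z + c = 0 with a = -0.8, b = -0.63, c = 1.
Discriminant D = b^2 - 4ac = (-0.63)^2 - 4*(-0.8)*1 = 0.3969 - (-3.2) = 3.5969.
D >= 0, so the roots are real: z = (-b +/- sqrt(D)) / (2a) = (0.63 +/- 1.896549) / (-1.6).
  z_1 = (0.63 + 1.896549) / (-1.6) = -1.5791,   |z_1| = 1.5791.
  z_2 = (0.63 - 1.896549) / (-1.6) = 0.7916,   |z_2| = 0.7916.
Moduli of all roots: 1.5791, 0.7916.
All moduli strictly greater than 1? No.
Verdict: Not invertible.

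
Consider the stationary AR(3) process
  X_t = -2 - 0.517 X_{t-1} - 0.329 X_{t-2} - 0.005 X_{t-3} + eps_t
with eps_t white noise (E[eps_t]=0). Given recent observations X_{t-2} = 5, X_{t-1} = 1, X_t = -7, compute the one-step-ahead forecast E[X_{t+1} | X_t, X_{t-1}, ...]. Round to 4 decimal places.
E[X_{t+1} \mid \mathcal F_t] = 1.2650

For an AR(p) model X_t = c + sum_i phi_i X_{t-i} + eps_t, the
one-step-ahead conditional mean is
  E[X_{t+1} | X_t, ...] = c + sum_i phi_i X_{t+1-i}.
Substitute known values:
  E[X_{t+1} | ...] = -2 + (-0.517) * (-7) + (-0.329) * (1) + (-0.005) * (5)
                   = 1.2650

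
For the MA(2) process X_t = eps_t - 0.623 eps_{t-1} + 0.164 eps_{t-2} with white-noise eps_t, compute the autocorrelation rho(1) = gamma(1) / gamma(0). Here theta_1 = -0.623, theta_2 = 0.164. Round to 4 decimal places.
\rho(1) = -0.5125

For an MA(q) process with theta_0 = 1, the autocovariance is
  gamma(k) = sigma^2 * sum_{i=0..q-k} theta_i * theta_{i+k},
and rho(k) = gamma(k) / gamma(0). Sigma^2 cancels.
  numerator   = (1)*(-0.623) + (-0.623)*(0.164) = -0.725172.
  denominator = (1)^2 + (-0.623)^2 + (0.164)^2 = 1.415025.
  rho(1) = -0.725172 / 1.415025 = -0.5125.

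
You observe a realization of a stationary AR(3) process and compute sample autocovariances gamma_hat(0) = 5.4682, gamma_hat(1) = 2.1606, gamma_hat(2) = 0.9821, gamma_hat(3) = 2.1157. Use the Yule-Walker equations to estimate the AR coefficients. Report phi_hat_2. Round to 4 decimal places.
\hat\phi_{2} = -0.1120

The Yule-Walker equations for an AR(p) process read, in matrix form,
  Gamma_p phi = r_p,   with   (Gamma_p)_{ij} = gamma(|i - j|),
                       (r_p)_i = gamma(i),   i,j = 1..p.
Substitute the sample gammas (Toeplitz matrix and right-hand side of size 3):
  Gamma_p = [[5.4682, 2.1606, 0.9821], [2.1606, 5.4682, 2.1606], [0.9821, 2.1606, 5.4682]]
  r_p     = [2.1606, 0.9821, 2.1157]
Written out (R1..R3):
  (R1) 5.4682 phi_1 + 2.1606 phi_2 + 0.9821 phi_3 = 2.1606
  (R2) 2.1606 phi_1 + 5.4682 phi_2 + 2.1606 phi_3 = 0.9821
  (R3) 0.9821 phi_1 + 2.1606 phi_2 + 5.4682 phi_3 = 2.1157
Gaussian elimination:
  R2 <- R2 - (2.1606/5.4682) R1 = R2 - (0.395121) R1:  4.614502 phi_2 + 1.772552 phi_3 = 0.128402
  R3 <- R3 - (0.9821/5.4682) R1 = R3 - (0.179602) R1:  1.772552 phi_2 + 5.291813 phi_3 = 1.727652
  R3 <- R3 - (1.772552/4.614502) R2 = R3 - (0.384126) R2:  4.610929 phi_3 = 1.678329
Back-substitution:
  phi_hat_3 = 1.678329 / 4.610929 = 0.363989
  phi_hat_2 = (0.128402 - (1.772552)(0.363989)) / 4.614502 = -0.111992
  phi_hat_1 = (2.1606 - (2.1606)(-0.111992) - (0.9821)(0.363989)) / 5.4682 = 0.373998
So phi_hat = [0.3740, -0.1120, 0.3640].
Therefore phi_hat_2 = -0.1120.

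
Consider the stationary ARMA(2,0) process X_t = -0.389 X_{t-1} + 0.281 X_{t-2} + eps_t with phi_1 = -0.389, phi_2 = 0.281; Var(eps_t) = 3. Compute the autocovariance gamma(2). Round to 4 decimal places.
\gamma(2) = 2.2633

Multiply the model equation by X_{t-k} and take expectations. With theta_0 = psi_0 = 1 and psi_j the MA(infinity) weights, this gives
  gamma(k) - sum_i phi_i gamma(k-i) = c_k,
  c_k = sigma^2 * sum_{j=k..q} theta_j psi_{j-k}   (c_k = 0 for k > q),
using gamma(-m) = gamma(m).
Pure AR (q = 0): c_0 = sigma^2 = 3, c_k = 0 for k >= 1.
Equations for k = 0, 1, 2 (AR order 2, c_2 = 0):
  (E0) gamma(0) = phi_1 gamma(1) + phi_2 gamma(2) + c_0
  (E1) gamma(1) = phi_1 gamma(0) + phi_2 gamma(1) + c_1
  (E2) gamma(2) = phi_1 gamma(1) + phi_2 gamma(0)
From (E1): gamma(1) = A gamma(0) + B with
  A = phi_1 / (1 - phi_2) = -0.389 / 0.719 = -0.541029,   B = c_1 / (1 - phi_2) = 0 / 0.719 = 0.
Insert (E2) into (E0): gamma(0) (1 - phi_2^2) = phi_1 (1 + phi_2) gamma(1) + c_0.
  phi_1 (1 + phi_2) = (-0.389)(1.281) = -0.498309,   1 - phi_2^2 = 0.921039.
Replace gamma(1) by A gamma(0) + B and collect gamma(0):
  gamma(0) [0.921039 - (-0.498309)(-0.541029)] = c_0 = 3
  gamma(0) * 0.651439 = 3
  gamma(0) = 3 / 0.651439 = 4.605187.
  gamma(1) = A gamma(0) = (-0.541029)(4.605187) = -2.491541.
  gamma(2) = phi_1 gamma(1) + phi_2 gamma(0) = (-0.389)(-2.491541) + (0.281)(4.605187) = 2.263267.
Therefore gamma(2) = 2.2633 (to 4 decimal places).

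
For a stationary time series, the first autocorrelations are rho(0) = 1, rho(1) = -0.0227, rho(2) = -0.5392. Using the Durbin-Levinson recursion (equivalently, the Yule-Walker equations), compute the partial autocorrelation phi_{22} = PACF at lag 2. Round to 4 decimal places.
\phi_{22} = -0.5400

The PACF at lag k is phi_{kk}, the last component of the solution
to the Yule-Walker system G_k phi = r_k where
  (G_k)_{ij} = rho(|i - j|), (r_k)_i = rho(i), i,j = 1..k.
Equivalently, Durbin-Levinson gives phi_{kk} iteratively:
  phi_{11} = rho(1)
  phi_{kk} = [rho(k) - sum_{j=1..k-1} phi_{k-1,j} rho(k-j)]
            / [1 - sum_{j=1..k-1} phi_{k-1,j} rho(j)],
  phi_{k,j} = phi_{k-1,j} - phi_{kk} phi_{k-1,k-j},  j = 1..k-1.
Step k = 1:
  phi_11 = rho(1) = -0.0227.
Step k = 2:
  phi_22 = [rho(2) - phi_11 rho(1)] / [1 - phi_11 rho(1)] = [-0.5392 - (-0.0227)(-0.0227)] / [1 - (-0.0227)(-0.0227)]
         = -0.53971529 / 0.99948471 = -0.54.
Therefore phi_{22} = -0.5400.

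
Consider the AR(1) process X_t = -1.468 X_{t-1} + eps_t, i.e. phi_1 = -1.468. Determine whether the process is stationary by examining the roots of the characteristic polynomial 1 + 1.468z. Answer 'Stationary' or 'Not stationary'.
\text{Not stationary}

The AR(p) characteristic polynomial is P(z) = 1 + 1.468z.
Stationarity requires all roots to lie outside the unit circle, i.e. |z| > 1 for every root.
This is linear in z: 1 + (1.468) z = 0  =>  z = -1/(1.468) = -0.681199,  |z| = 0.681199.
Moduli of all roots: 0.6812.
All moduli strictly greater than 1? No.
Verdict: Not stationary.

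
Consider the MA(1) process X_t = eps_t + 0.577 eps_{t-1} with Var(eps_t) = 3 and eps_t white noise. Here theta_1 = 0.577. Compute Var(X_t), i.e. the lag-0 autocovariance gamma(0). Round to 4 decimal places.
\gamma(0) = 3.9988

For an MA(q) process X_t = eps_t + sum_i theta_i eps_{t-i} with
Var(eps_t) = sigma^2, the variance is
  gamma(0) = sigma^2 * (1 + sum_i theta_i^2).
  sum_i theta_i^2 = (0.577)^2 = 0.332929.
  gamma(0) = 3 * (1 + 0.332929) = 3 * 1.332929 = 3.998787, which rounds to 3.9988.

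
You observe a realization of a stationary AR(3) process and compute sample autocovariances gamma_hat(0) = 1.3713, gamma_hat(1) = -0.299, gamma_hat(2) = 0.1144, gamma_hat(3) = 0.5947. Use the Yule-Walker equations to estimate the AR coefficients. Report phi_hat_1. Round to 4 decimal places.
\hat\phi_{1} = -0.2280

The Yule-Walker equations for an AR(p) process read, in matrix form,
  Gamma_p phi = r_p,   with   (Gamma_p)_{ij} = gamma(|i - j|),
                       (r_p)_i = gamma(i),   i,j = 1..p.
Substitute the sample gammas (Toeplitz matrix and right-hand side of size 3):
  Gamma_p = [[1.3713, -0.299, 0.1144], [-0.299, 1.3713, -0.299], [0.1144, -0.299, 1.3713]]
  r_p     = [-0.299, 0.1144, 0.5947]
Written out (R1..R3):
  (R1) 1.3713 phi_1 - 0.299 phi_2 + 0.1144 phi_3 = -0.299
  (R2) -0.299 phi_1 + 1.3713 phi_2 - 0.299 phi_3 = 0.1144
  (R3) 0.1144 phi_1 - 0.299 phi_2 + 1.3713 phi_3 = 0.5947
Gaussian elimination:
  R2 <- R2 - (-0.299/1.3713) R1 = R2 - (-0.218041) R1:  1.306106 phi_2 - 0.274056 phi_3 = 0.049206
  R3 <- R3 - (0.1144/1.3713) R1 = R3 - (0.083424) R1:  -0.274056 phi_2 + 1.361756 phi_3 = 0.619644
  R3 <- R3 - (-0.274056/1.306106) R2 = R3 - (-0.209827) R2:  1.304252 phi_3 = 0.629969
Back-substitution:
  phi_hat_3 = 0.629969 / 1.304252 = 0.483011
  phi_hat_2 = (0.049206 - (-0.274056)(0.483011)) / 1.306106 = 0.139022
  phi_hat_1 = (-0.299 - (-0.299)(0.139022) - (0.1144)(0.483011)) / 1.3713 = -0.228024
So phi_hat = [-0.2280, 0.1390, 0.4830].
Therefore phi_hat_1 = -0.2280.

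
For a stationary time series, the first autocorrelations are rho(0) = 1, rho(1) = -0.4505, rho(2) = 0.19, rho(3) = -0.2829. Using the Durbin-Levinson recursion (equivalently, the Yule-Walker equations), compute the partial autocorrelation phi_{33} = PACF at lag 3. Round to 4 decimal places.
\phi_{33} = -0.2551

The PACF at lag k is phi_{kk}, the last component of the solution
to the Yule-Walker system G_k phi = r_k where
  (G_k)_{ij} = rho(|i - j|), (r_k)_i = rho(i), i,j = 1..k.
Equivalently, Durbin-Levinson gives phi_{kk} iteratively:
  phi_{11} = rho(1)
  phi_{kk} = [rho(k) - sum_{j=1..k-1} phi_{k-1,j} rho(k-j)]
            / [1 - sum_{j=1..k-1} phi_{k-1,j} rho(j)],
  phi_{k,j} = phi_{k-1,j} - phi_{kk} phi_{k-1,k-j},  j = 1..k-1.
Step k = 1:
  phi_11 = rho(1) = -0.4505.
Step k = 2:
  phi_22 = [rho(2) - phi_11 rho(1)] / [1 - phi_11 rho(1)] = [0.19 - (-0.4505)(-0.4505)] / [1 - (-0.4505)(-0.4505)]
         = -0.01295025 / 0.79704975 = -0.016248.
  Update: phi_21 = phi_11 - phi_22 phi_11 = -0.4505 - (-0.016248)(-0.4505) = -0.45782.
Step k = 3:
  phi_33 = [rho(3) - phi_21 rho(2) - phi_22 rho(1)] / [1 - phi_21 rho(1) - phi_22 rho(2)]
    numerator   = -0.2829 - (-0.45782)(0.19) - (-0.016248)(-0.4505) = -0.20323388
    denominator = 1 - (-0.45782)(-0.4505) - (-0.016248)(0.19) = 0.79683934
  phi_33 = -0.20323388 / 0.79683934 = -0.2551.
Therefore phi_{33} = -0.2551.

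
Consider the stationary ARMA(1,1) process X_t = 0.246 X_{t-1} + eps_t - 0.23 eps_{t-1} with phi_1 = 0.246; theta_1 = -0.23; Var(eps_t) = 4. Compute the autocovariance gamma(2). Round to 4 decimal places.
\gamma(2) = 0.0158

Multiply the model equation by X_{t-k} and take expectations. With theta_0 = psi_0 = 1 and psi_j the MA(infinity) weights, this gives
  gamma(k) - sum_i phi_i gamma(k-i) = c_k,
  c_k = sigma^2 * sum_{j=k..q} theta_j psi_{j-k}   (c_k = 0 for k > q),
using gamma(-m) = gamma(m).
psi-weights needed (psi_j = theta_j + sum_i phi_i psi_{j-i}):
  psi_1 = theta_1 + phi_1 = -0.23 + (0.246) = 0.016
Right-hand sides:
  c_0 = sigma^2 (1 + theta_1 psi_1) = 4 * (1 + (-0.23)(0.016)) = 4 * 0.99632 = 3.98528
  c_1 = sigma^2 theta_1 = 4 * (-0.23) = -0.92
  c_2 = 0
Equations for k = 0 and k = 1 (AR order 1):
  gamma(0) = phi_1 gamma(1) + c_0
  gamma(1) = phi_1 gamma(0) + c_1
Substituting the second into the first: gamma(0) (1 - phi_1^2) = c_0 + phi_1 c_1, so
  gamma(0) = (c_0 + phi_1 c_1) / (1 - phi_1^2) = (3.98528 + (0.246)(-0.92)) / (1 - (0.246)^2) = 3.75896 / 0.939484 = 4.00109.
  gamma(1) = phi_1 gamma(0) + c_1 = (0.246)(4.00109) + (-0.92) = 0.064268.
For k = 2 (> q): gamma(2) = phi_1 gamma(1) = (0.246)(0.064268) = 0.01581.
Therefore gamma(2) = 0.0158 (to 4 decimal places).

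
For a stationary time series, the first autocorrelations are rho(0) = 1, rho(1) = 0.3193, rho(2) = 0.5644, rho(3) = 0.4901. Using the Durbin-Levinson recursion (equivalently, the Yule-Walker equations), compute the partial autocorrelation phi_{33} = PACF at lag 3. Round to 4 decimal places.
\phi_{33} = 0.3611

The PACF at lag k is phi_{kk}, the last component of the solution
to the Yule-Walker system G_k phi = r_k where
  (G_k)_{ij} = rho(|i - j|), (r_k)_i = rho(i), i,j = 1..k.
Equivalently, Durbin-Levinson gives phi_{kk} iteratively:
  phi_{11} = rho(1)
  phi_{kk} = [rho(k) - sum_{j=1..k-1} phi_{k-1,j} rho(k-j)]
            / [1 - sum_{j=1..k-1} phi_{k-1,j} rho(j)],
  phi_{k,j} = phi_{k-1,j} - phi_{kk} phi_{k-1,k-j},  j = 1..k-1.
Step k = 1:
  phi_11 = rho(1) = 0.3193.
Step k = 2:
  phi_22 = [rho(2) - phi_11 rho(1)] / [1 - phi_11 rho(1)] = [0.5644 - (0.3193)(0.3193)] / [1 - (0.3193)(0.3193)]
         = 0.46244751 / 0.89804751 = 0.514948.
  Update: phi_21 = phi_11 - phi_22 phi_11 = 0.3193 - (0.514948)(0.3193) = 0.154877.
Step k = 3:
  phi_33 = [rho(3) - phi_21 rho(2) - phi_22 rho(1)] / [1 - phi_21 rho(1) - phi_22 rho(2)]
    numerator   = 0.4901 - (0.154877)(0.5644) - (0.514948)(0.3193) = 0.23826451
    denominator = 1 - (0.154877)(0.3193) - (0.514948)(0.5644) = 0.65991122
  phi_33 = 0.23826451 / 0.65991122 = 0.3611.
Therefore phi_{33} = 0.3611.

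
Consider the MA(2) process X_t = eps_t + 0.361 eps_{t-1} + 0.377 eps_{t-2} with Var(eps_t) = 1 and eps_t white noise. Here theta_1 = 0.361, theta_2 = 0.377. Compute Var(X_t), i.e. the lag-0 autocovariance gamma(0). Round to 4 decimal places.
\gamma(0) = 1.2725

For an MA(q) process X_t = eps_t + sum_i theta_i eps_{t-i} with
Var(eps_t) = sigma^2, the variance is
  gamma(0) = sigma^2 * (1 + sum_i theta_i^2).
  sum_i theta_i^2 = (0.361)^2 + (0.377)^2 = 0.130321 + 0.142129 = 0.27245.
  gamma(0) = 1 * (1 + 0.27245) = 1 * 1.27245 = 1.27245, which rounds to 1.2725.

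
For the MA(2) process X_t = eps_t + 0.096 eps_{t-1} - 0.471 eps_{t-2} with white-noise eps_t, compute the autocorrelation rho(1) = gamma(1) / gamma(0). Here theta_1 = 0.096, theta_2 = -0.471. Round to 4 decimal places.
\rho(1) = 0.0413

For an MA(q) process with theta_0 = 1, the autocovariance is
  gamma(k) = sigma^2 * sum_{i=0..q-k} theta_i * theta_{i+k},
and rho(k) = gamma(k) / gamma(0). Sigma^2 cancels.
  numerator   = (1)*(0.096) + (0.096)*(-0.471) = 0.050784.
  denominator = (1)^2 + (0.096)^2 + (-0.471)^2 = 1.231057.
  rho(1) = 0.050784 / 1.231057 = 0.0413.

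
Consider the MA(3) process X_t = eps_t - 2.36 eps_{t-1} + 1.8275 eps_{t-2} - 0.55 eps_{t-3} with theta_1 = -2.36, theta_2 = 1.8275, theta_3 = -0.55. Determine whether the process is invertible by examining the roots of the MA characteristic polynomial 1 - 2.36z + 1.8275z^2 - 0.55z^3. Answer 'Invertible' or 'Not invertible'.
\text{Not invertible}

The MA(q) characteristic polynomial is P(z) = 1 - 2.36z + 1.8275z^2 - 0.55z^3.
Invertibility requires all roots to lie outside the unit circle, i.e. |z| > 1 for every root.
Degree 3: look for a simple real root z0 first, then factor out (1 - z/z0) and solve the remaining quadratic.
Testing z0 = 0.8: P(0.8) = 1 + (-2.36)(0.8) + (1.8275)(0.8)^2 + (-0.55)(0.8)^3
  = 1 + (-1.888) + (1.1696) + (-0.2816) = 0.  So z_0 = 0.8 is a root, |z_0| = 0.8.
Divide out the factor (1 - 1.25 z) = (1 - z/z0) (since 1/z0 = 1.25):
  P(z) = (1 - 1.25 z)(1 + (-1.11) z + (0.44) z^2)
  [check: z-coef -1.11 - (1.25) = -2.36; z^2-coef 0.44 - (1.25)(-1.11) = 1.8275; z^3-coef -(1.25)(0.44) = -0.55.]
Remaining roots from the quadratic factor 1 + (-1.11) z + (0.44) z^2:
  Set 1 + (-1.11) z + (0.44) z^2 = 0, i.e. a z^2 + b z + c = 0 with a = 0.44, b = -1.11, c = 1.
  Discriminant D = b^2 - 4ac = (-1.11)^2 - 4*(0.44)*1 = 1.2321 - (1.76) = -0.5279.
  D < 0, so the roots are the complex-conjugate pair z = (-b +/- i sqrt(-D)) / (2a) = 1.2614 +/- 0.8256i.
  For a conjugate pair |z|^2 = z * conj(z) = (product of roots) = c/a = 1/(0.44) = 2.272727, so |z| = sqrt(2.272727) = 1.5076 for both roots.
Moduli of all roots: 0.8000, 1.5076, 1.5076.
All moduli strictly greater than 1? No.
Verdict: Not invertible.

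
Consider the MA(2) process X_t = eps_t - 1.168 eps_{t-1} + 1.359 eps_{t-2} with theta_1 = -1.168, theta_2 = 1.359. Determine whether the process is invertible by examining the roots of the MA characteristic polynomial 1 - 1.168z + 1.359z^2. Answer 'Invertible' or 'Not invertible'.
\text{Not invertible}

The MA(q) characteristic polynomial is P(z) = 1 - 1.168z + 1.359z^2.
Invertibility requires all roots to lie outside the unit circle, i.e. |z| > 1 for every root.
Set 1 + (-1.168) z + (1.359) z^2 = 0, i.e. a z^2 + b z + c = 0 with a = 1.359, b = -1.168, c = 1.
Discriminant D = b^2 - 4ac = (-1.168)^2 - 4*(1.359)*1 = 1.364224 - (5.436) = -4.071776.
D < 0, so the roots are the complex-conjugate pair z = (-b +/- i sqrt(-D)) / (2a) = 0.4297 +/- 0.7424i.
For a conjugate pair |z|^2 = z * conj(z) = (product of roots) = c/a = 1/(1.359) = 0.735835, so |z| = sqrt(0.735835) = 0.8578 for both roots.
Moduli of all roots: 0.8578, 0.8578.
All moduli strictly greater than 1? No.
Verdict: Not invertible.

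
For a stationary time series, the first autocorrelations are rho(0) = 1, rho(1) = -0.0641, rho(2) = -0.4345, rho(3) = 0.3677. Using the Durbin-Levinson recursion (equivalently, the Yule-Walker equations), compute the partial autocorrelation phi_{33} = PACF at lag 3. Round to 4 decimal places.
\phi_{33} = 0.3729

The PACF at lag k is phi_{kk}, the last component of the solution
to the Yule-Walker system G_k phi = r_k where
  (G_k)_{ij} = rho(|i - j|), (r_k)_i = rho(i), i,j = 1..k.
Equivalently, Durbin-Levinson gives phi_{kk} iteratively:
  phi_{11} = rho(1)
  phi_{kk} = [rho(k) - sum_{j=1..k-1} phi_{k-1,j} rho(k-j)]
            / [1 - sum_{j=1..k-1} phi_{k-1,j} rho(j)],
  phi_{k,j} = phi_{k-1,j} - phi_{kk} phi_{k-1,k-j},  j = 1..k-1.
Step k = 1:
  phi_11 = rho(1) = -0.0641.
Step k = 2:
  phi_22 = [rho(2) - phi_11 rho(1)] / [1 - phi_11 rho(1)] = [-0.4345 - (-0.0641)(-0.0641)] / [1 - (-0.0641)(-0.0641)]
         = -0.43860881 / 0.99589119 = -0.440418.
  Update: phi_21 = phi_11 - phi_22 phi_11 = -0.0641 - (-0.440418)(-0.0641) = -0.092331.
Step k = 3:
  phi_33 = [rho(3) - phi_21 rho(2) - phi_22 rho(1)] / [1 - phi_21 rho(1) - phi_22 rho(2)]
    numerator   = 0.3677 - (-0.092331)(-0.4345) - (-0.440418)(-0.0641) = 0.29935144
    denominator = 1 - (-0.092331)(-0.0641) - (-0.440418)(-0.4345) = 0.8027198
  phi_33 = 0.29935144 / 0.8027198 = 0.3729.
Therefore phi_{33} = 0.3729.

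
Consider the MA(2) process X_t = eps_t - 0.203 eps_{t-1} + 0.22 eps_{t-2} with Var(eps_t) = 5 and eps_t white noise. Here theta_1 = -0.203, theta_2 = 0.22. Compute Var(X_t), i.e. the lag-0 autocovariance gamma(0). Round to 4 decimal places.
\gamma(0) = 5.4480

For an MA(q) process X_t = eps_t + sum_i theta_i eps_{t-i} with
Var(eps_t) = sigma^2, the variance is
  gamma(0) = sigma^2 * (1 + sum_i theta_i^2).
  sum_i theta_i^2 = (-0.203)^2 + (0.22)^2 = 0.041209 + 0.0484 = 0.089609.
  gamma(0) = 5 * (1 + 0.089609) = 5 * 1.089609 = 5.448045, which rounds to 5.4480.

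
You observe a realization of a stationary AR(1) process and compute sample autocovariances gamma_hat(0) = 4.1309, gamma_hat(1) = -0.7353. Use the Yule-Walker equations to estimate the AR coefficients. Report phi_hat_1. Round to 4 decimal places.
\hat\phi_{1} = -0.1780

The Yule-Walker equations for an AR(p) process read, in matrix form,
  Gamma_p phi = r_p,   with   (Gamma_p)_{ij} = gamma(|i - j|),
                       (r_p)_i = gamma(i),   i,j = 1..p.
Substitute the sample gammas (Toeplitz matrix and right-hand side of size 1):
  Gamma_p = [[4.1309]]
  r_p     = [-0.7353]
With p = 1 this is the single equation gamma(0) phi_1 = gamma(1):
  phi_hat_1 = gamma(1) / gamma(0) = -0.7353 / 4.1309 = -0.1780.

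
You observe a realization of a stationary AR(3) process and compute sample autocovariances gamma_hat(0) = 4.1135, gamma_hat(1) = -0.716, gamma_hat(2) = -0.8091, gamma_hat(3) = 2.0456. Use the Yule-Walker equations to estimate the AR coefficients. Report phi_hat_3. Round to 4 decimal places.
\hat\phi_{3} = 0.4520

The Yule-Walker equations for an AR(p) process read, in matrix form,
  Gamma_p phi = r_p,   with   (Gamma_p)_{ij} = gamma(|i - j|),
                       (r_p)_i = gamma(i),   i,j = 1..p.
Substitute the sample gammas (Toeplitz matrix and right-hand side of size 3):
  Gamma_p = [[4.1135, -0.716, -0.8091], [-0.716, 4.1135, -0.716], [-0.8091, -0.716, 4.1135]]
  r_p     = [-0.716, -0.8091, 2.0456]
Written out (R1..R3):
  (R1) 4.1135 phi_1 - 0.716 phi_2 - 0.8091 phi_3 = -0.716
  (R2) -0.716 phi_1 + 4.1135 phi_2 - 0.716 phi_3 = -0.8091
  (R3) -0.8091 phi_1 - 0.716 phi_2 + 4.1135 phi_3 = 2.0456
Gaussian elimination:
  R2 <- R2 - (-0.716/4.1135) R1 = R2 - (-0.174061) R1:  3.988872 phi_2 - 0.856833 phi_3 = -0.933728
  R3 <- R3 - (-0.8091/4.1135) R1 = R3 - (-0.196694) R1:  -0.856833 phi_2 + 3.954355 phi_3 = 1.904767
  R3 <- R3 - (-0.856833/3.988872) R2 = R3 - (-0.214806) R2:  3.770302 phi_3 = 1.704197
Back-substitution:
  phi_hat_3 = 1.704197 / 3.770302 = 0.452005
  phi_hat_2 = (-0.933728 - (-0.856833)(0.452005)) / 3.988872 = -0.13699
  phi_hat_1 = (-0.716 - (-0.716)(-0.13699) - (-0.8091)(0.452005)) / 4.1135 = -0.108999
So phi_hat = [-0.1090, -0.1370, 0.4520].
Therefore phi_hat_3 = 0.4520.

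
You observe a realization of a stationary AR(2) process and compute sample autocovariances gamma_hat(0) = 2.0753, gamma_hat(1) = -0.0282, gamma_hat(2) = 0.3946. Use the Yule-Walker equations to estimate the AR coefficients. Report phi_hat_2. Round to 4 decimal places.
\hat\phi_{2} = 0.1900

The Yule-Walker equations for an AR(p) process read, in matrix form,
  Gamma_p phi = r_p,   with   (Gamma_p)_{ij} = gamma(|i - j|),
                       (r_p)_i = gamma(i),   i,j = 1..p.
Substitute the sample gammas (Toeplitz matrix and right-hand side of size 2):
  Gamma_p = [[2.0753, -0.0282], [-0.0282, 2.0753]]
  r_p     = [-0.0282, 0.3946]
Written out:
  2.0753 phi_1 - 0.0282 phi_2 = -0.0282
  -0.0282 phi_1 + 2.0753 phi_2 = 0.3946
Solve by Cramer's rule:
  det = gamma(0)^2 - gamma(1)^2 = (2.0753)^2 - (-0.0282)^2 = 4.30687009 - 0.00079524 = 4.30607485
  phi_hat_1 = [gamma(1) gamma(0) - gamma(1) gamma(2)] / det = [(-0.0282)(2.0753) - (-0.0282)(0.3946)] / 4.30607485 = -0.04739574 / 4.30607485 = -0.011
  phi_hat_2 = [gamma(0) gamma(2) - gamma(1)^2] / det = [(2.0753)(0.3946) - (-0.0282)^2] / 4.30607485 = 0.81811814 / 4.30607485 = 0.19
So phi_hat = [-0.0110, 0.1900].
Therefore phi_hat_2 = 0.1900.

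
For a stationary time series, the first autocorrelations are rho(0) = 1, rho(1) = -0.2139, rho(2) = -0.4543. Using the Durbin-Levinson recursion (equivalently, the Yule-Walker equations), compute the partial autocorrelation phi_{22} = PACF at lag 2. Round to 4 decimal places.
\phi_{22} = -0.5240

The PACF at lag k is phi_{kk}, the last component of the solution
to the Yule-Walker system G_k phi = r_k where
  (G_k)_{ij} = rho(|i - j|), (r_k)_i = rho(i), i,j = 1..k.
Equivalently, Durbin-Levinson gives phi_{kk} iteratively:
  phi_{11} = rho(1)
  phi_{kk} = [rho(k) - sum_{j=1..k-1} phi_{k-1,j} rho(k-j)]
            / [1 - sum_{j=1..k-1} phi_{k-1,j} rho(j)],
  phi_{k,j} = phi_{k-1,j} - phi_{kk} phi_{k-1,k-j},  j = 1..k-1.
Step k = 1:
  phi_11 = rho(1) = -0.2139.
Step k = 2:
  phi_22 = [rho(2) - phi_11 rho(1)] / [1 - phi_11 rho(1)] = [-0.4543 - (-0.2139)(-0.2139)] / [1 - (-0.2139)(-0.2139)]
         = -0.50005321 / 0.95424679 = -0.524.
Therefore phi_{22} = -0.5240.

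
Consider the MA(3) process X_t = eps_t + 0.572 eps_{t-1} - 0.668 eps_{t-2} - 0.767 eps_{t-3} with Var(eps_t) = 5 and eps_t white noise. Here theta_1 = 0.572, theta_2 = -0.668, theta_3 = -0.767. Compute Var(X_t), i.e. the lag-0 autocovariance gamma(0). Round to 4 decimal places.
\gamma(0) = 11.8085

For an MA(q) process X_t = eps_t + sum_i theta_i eps_{t-i} with
Var(eps_t) = sigma^2, the variance is
  gamma(0) = sigma^2 * (1 + sum_i theta_i^2).
  sum_i theta_i^2 = (0.572)^2 + (-0.668)^2 + (-0.767)^2 = 0.327184 + 0.446224 + 0.588289 = 1.361697.
  gamma(0) = 5 * (1 + 1.361697) = 5 * 2.361697 = 11.808485, which rounds to 11.8085.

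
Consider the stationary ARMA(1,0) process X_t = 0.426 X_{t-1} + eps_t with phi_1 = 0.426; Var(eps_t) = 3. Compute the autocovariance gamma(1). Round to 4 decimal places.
\gamma(1) = 1.5613

Multiply the model equation by X_{t-k} and take expectations. With theta_0 = psi_0 = 1 and psi_j the MA(infinity) weights, this gives
  gamma(k) - sum_i phi_i gamma(k-i) = c_k,
  c_k = sigma^2 * sum_{j=k..q} theta_j psi_{j-k}   (c_k = 0 for k > q),
using gamma(-m) = gamma(m).
Pure AR (q = 0): c_0 = sigma^2 = 3, c_k = 0 for k >= 1.
Equations for k = 0 and k = 1 (AR order 1):
  gamma(0) = phi_1 gamma(1) + c_0
  gamma(1) = phi_1 gamma(0) + c_1
Substituting the second into the first: gamma(0) (1 - phi_1^2) = c_0 + phi_1 c_1, so
  gamma(0) = c_0 / (1 - phi_1^2) = 3 / (1 - (0.426)^2) = 3 / 0.818524 = 3.665134.
  gamma(1) = phi_1 gamma(0) = (0.426)(3.665134) = 1.561347.
Therefore gamma(1) = 1.5613 (to 4 decimal places).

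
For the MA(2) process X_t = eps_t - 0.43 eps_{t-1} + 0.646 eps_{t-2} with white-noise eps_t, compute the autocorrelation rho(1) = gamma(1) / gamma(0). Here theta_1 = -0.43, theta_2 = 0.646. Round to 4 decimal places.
\rho(1) = -0.4418

For an MA(q) process with theta_0 = 1, the autocovariance is
  gamma(k) = sigma^2 * sum_{i=0..q-k} theta_i * theta_{i+k},
and rho(k) = gamma(k) / gamma(0). Sigma^2 cancels.
  numerator   = (1)*(-0.43) + (-0.43)*(0.646) = -0.70778.
  denominator = (1)^2 + (-0.43)^2 + (0.646)^2 = 1.602216.
  rho(1) = -0.70778 / 1.602216 = -0.4418.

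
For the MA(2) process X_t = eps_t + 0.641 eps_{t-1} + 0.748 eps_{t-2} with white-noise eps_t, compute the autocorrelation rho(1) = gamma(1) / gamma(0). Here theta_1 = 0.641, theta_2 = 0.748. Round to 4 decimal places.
\rho(1) = 0.5687

For an MA(q) process with theta_0 = 1, the autocovariance is
  gamma(k) = sigma^2 * sum_{i=0..q-k} theta_i * theta_{i+k},
and rho(k) = gamma(k) / gamma(0). Sigma^2 cancels.
  numerator   = (1)*(0.641) + (0.641)*(0.748) = 1.120468.
  denominator = (1)^2 + (0.641)^2 + (0.748)^2 = 1.970385.
  rho(1) = 1.120468 / 1.970385 = 0.5687.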